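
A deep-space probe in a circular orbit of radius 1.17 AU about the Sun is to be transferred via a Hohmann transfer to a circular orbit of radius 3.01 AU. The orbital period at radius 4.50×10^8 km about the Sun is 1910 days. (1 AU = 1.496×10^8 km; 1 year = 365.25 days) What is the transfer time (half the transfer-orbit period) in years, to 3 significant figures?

t = 1.51 years

From Kepler's third law T² = 4π²r³/μ at r = 4.50×10^8 km, T = 1910 days = 1910 × 86400 s = 1.65024×10^8 s: μ = 4π²r³/T² = 1.32100×10^11 km³/s².
In km: r₁ = 1.17 × 1.496×10^8 = 1.75032×10^8 km; r₂ = 3.01 × 1.496×10^8 = 4.50296×10^8 km.
Semi-major axis of the transfer orbit: a_t = (1.75032×10^8 + 4.50296×10^8)/2 = 3.12664×10^8 km.
By Kepler's third law the transfer-orbit period is T = 2π√(a_t³/μ), so t = T/2 = 4.779×10^7 s.
Converting: 4.779×10^7 s ÷ 3.15576×10^7 s/year (365.25 × 86400) = 1.51 years.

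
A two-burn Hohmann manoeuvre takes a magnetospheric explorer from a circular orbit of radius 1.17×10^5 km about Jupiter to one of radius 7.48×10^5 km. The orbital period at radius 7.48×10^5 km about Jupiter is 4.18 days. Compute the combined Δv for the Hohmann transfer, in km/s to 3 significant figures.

From Kepler's third law T² = 4π²r³/μ at r = 7.48×10^5 km, T = 4.18 days = 4.18 × 86400 s = 3.61152×10^5 s: μ = 4π²r³/T² = 1.26673×10^8 km³/s².
Transfer-ellipse semi-major axis a_t = (r₁ + r₂)/2 = (1.170×10^5 + 7.480×10^5)/2 = 4.325×10^5 km.
At r₁ the circular-orbit speed is v₁ = √(μ/r₁) = 32.904 km/s.
Transfer-orbit speed at r₁ (vis-viva equation): v_p = √[μ(2/r₁ − 1/a_t)] = 43.272 km/s.
First burn Δv₁ = |v_p − v₁| = 10.368 km/s.
At r₂, v₂ = √(μ/r₂) = 13.0134 km/s.
Transfer-orbit speed at r₂: v_a = √[μ(2/r₂ − 1/a_t)] = 6.76848 km/s.
Second burn Δv₂ = |v₂ − v_a| = 6.2449 km/s.
Total Δv = Δv₁ + Δv₂ = 16.61 km/s.

Δv = 16.6 km/s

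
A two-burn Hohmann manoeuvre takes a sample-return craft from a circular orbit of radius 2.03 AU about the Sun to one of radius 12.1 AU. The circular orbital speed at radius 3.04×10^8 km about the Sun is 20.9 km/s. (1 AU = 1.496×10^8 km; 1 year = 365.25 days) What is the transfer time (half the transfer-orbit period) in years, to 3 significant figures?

t = 9.39 years

From the circular-orbit relation v² = μ/r at r = 3.04×10^8 km: μ = v²r = (20.9)² × 3.04×10^8 = 1.32790×10^11 km³/s².
In km: r₁ = 2.03 × 1.496×10^8 = 3.03688×10^8 km; r₂ = 12.1 × 1.496×10^8 = 1.81016×10^9 km.
The Hohmann ellipse has a_t = (r₁ + r₂)/2 = 1.056924×10^9 km.
Transfer time t = π√(a_t³/μ) = π√((1.056924×10^9)³ / 1.32790×10^11) = 2.962×10^8 s.
Converting: 2.962×10^8 s ÷ 3.15576×10^7 s/year (365.25 × 86400) = 9.39 years.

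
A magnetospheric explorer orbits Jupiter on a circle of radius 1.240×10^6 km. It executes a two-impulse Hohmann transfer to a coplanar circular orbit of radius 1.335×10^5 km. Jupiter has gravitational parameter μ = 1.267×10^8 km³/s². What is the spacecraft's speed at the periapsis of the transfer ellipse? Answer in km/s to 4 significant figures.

v = 41.40 km/s

Transfer-ellipse semi-major axis a_t = (r₁ + r₂)/2 = (1.240×10^6 + 1.335×10^5)/2 = 6.8675×10^5 km.
At periapsis, r = 1.335×10^5 km.
Applying v² = μ(2/r − 1/a_t): v = 41.40 km/s.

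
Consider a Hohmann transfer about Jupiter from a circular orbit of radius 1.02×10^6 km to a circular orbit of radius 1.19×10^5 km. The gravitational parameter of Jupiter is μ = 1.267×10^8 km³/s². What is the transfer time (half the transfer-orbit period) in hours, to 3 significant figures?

Semi-major axis of the transfer orbit: a_t = (1.020×10^6 + 1.190×10^5)/2 = 5.695×10^5 km.
Transfer time t = π√(a_t³/μ) = π√((5.695×10^5)³ / 1.267×10^8) = 1.200×10^5 s.
Converting: 1.200×10^5 s ÷ 3600 s/hour = 33.3 hours.

t = 33.3 hours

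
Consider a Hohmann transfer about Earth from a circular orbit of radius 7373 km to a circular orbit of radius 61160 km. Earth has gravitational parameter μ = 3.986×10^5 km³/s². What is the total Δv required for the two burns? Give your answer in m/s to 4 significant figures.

Transfer-ellipse semi-major axis a_t = (r₁ + r₂)/2 = (7373 + 61160)/2 = 34266.5 km.
At r₁ the circular-orbit speed is v₁ = √(μ/r₁) = 7.353 km/s.
On the transfer ellipse at r₁, vis-viva gives v_p = √[μ(2/r₁ − 1/a_t)] = 9.823 km/s.
First burn Δv₁ = |v_p − v₁| = 2.470 km/s.
Circular speed at r₂: v₂ = √(μ/r₂) = 2.553 km/s.
Transfer-orbit speed at r₂: v_a = √[μ(2/r₂ − 1/a_t)] = 1.184 km/s.
Second burn Δv₂ = |v₂ − v_a| = 1.369 km/s.
Total Δv = Δv₁ + Δv₂ = 3.839 km/s.

Δv = 3839 m/s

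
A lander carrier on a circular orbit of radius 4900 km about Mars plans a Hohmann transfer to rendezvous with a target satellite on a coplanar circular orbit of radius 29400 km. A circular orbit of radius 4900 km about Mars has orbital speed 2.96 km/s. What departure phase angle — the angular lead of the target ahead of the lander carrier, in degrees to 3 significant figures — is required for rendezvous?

φ = 99.8°

From the circular-orbit relation v² = μ/r at r = 4900 km: μ = v²r = (2.96)² × 4900 = 42931.8 km³/s².
Transfer-ellipse semi-major axis a_t = (r₁ + r₂)/2 = (4900 + 29400)/2 = 17150 km.
Transfer time t = π√(a_t³/μ) = 34053 s.
The target's mean motion on its circular orbit is ω₂ = √(μ/r₂³) = 4.1103×10^-5 rad/s.
Angle swept by the target during transfer: ω₂·t = 1.3997 rad = 80.20°.
The lander carrier traverses 180° on the transfer ellipse, so the target must lead by 180° − 80.20° = 99.8°.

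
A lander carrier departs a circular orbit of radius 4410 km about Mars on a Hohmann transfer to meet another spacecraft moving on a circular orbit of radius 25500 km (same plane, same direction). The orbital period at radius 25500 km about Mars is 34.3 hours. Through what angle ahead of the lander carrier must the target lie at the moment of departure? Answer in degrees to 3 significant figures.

φ = 99.2°

From Kepler's third law T² = 4π²r³/μ at r = 25500 km, T = 34.3 hours = 34.3 × 3600 s = 1.2348×10^5 s: μ = 4π²r³/T² = 42932.6 km³/s².
Semi-major axis of the transfer orbit: a_t = (4410 + 25500)/2 = 14955 km.
The half-period of the transfer ellipse is t = π√(a_t³/μ) = 27730 s.
Target angular speed ω₂ = √(μ/r₂³) = 5.088×10^-5 rad/s.
Angle swept by the target during transfer: ω₂·t = 1.411 rad = 80.84°.
The lander carrier traverses 180° on the transfer ellipse, so the target must lead by 180° − 80.84° = 99.2°.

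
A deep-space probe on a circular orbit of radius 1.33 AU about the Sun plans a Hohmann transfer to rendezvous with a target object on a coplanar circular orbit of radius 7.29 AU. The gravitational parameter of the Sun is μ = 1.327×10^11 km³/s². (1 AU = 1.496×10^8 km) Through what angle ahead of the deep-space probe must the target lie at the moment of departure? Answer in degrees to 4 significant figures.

φ = 98.17°

In km: r₁ = 1.33 × 1.496×10^8 = 1.98968×10^8 km; r₂ = 7.29 × 1.496×10^8 = 1.090584×10^9 km.
Transfer-ellipse semi-major axis a_t = (r₁ + r₂)/2 = (1.98968×10^8 + 1.090584×10^9)/2 = 6.44776×10^8 km.
Transfer time t = π√(a_t³/μ) = 1.4120×10^8 s.
Target angular speed ω₂ = √(μ/r₂³) = 1.0115×10^-8 rad/s.
Angle swept by the target during transfer: ω₂·t = 1.4282 rad = 81.83°.
Arrival is 180° from departure on the ellipse, so φ = 180° − 81.83° = 98.17°.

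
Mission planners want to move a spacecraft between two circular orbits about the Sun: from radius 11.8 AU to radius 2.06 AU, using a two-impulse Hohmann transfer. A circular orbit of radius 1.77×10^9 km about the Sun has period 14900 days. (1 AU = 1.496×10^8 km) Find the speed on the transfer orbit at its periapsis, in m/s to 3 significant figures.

From Kepler's third law T² = 4π²r³/μ at r = 1.77×10^9 km, T = 14900 days = 14900 × 86400 s = 1.28736×10^9 s: μ = 4π²r³/T² = 1.32093×10^11 km³/s².
In km: r₁ = 11.8 × 1.496×10^8 = 1.76528×10^9 km; r₂ = 2.06 × 1.496×10^8 = 3.08176×10^8 km.
Semi-major axis of the transfer orbit: a_t = (1.76528×10^9 + 3.08176×10^8)/2 = 1.036728×10^9 km.
At periapsis, r = 3.08176×10^8 km.
Vis-viva: v = √[μ(2/r − 1/a_t)] = √[1.32093×10^11 × (2/3.08176×10^8 − 1/1.036728×10^9)] = 27.02 km/s.

v = 27000 m/s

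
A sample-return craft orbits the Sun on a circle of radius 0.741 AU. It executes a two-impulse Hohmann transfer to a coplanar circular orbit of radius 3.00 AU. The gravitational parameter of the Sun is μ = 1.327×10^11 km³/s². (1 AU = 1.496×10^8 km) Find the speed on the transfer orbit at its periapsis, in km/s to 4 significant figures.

v = 43.82 km/s

In km: r₁ = 0.741 × 1.496×10^8 = 1.108536×10^8 km; r₂ = 3.00 × 1.496×10^8 = 4.488×10^8 km.
Transfer-ellipse semi-major axis a_t = (r₁ + r₂)/2 = (1.108536×10^8 + 4.488×10^8)/2 = 2.798268×10^8 km.
The periapsis of the transfer ellipse is at r = 1.108536×10^8 km.
Applying v² = μ(2/r − 1/a_t): v = 43.82 km/s.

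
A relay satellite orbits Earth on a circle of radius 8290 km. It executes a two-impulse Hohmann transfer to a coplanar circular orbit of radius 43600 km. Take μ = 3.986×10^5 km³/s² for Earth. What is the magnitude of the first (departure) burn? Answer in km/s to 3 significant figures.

Δv₁ = 2.05 km/s

Transfer-ellipse semi-major axis a_t = (r₁ + r₂)/2 = (8290 + 43600)/2 = 25945 km.
On the circular orbit at r = 8290 km, v_c = √(μ/r) = 6.934 km/s.
Transfer-orbit speed at the same r (vis-viva, a = a_t): v_t = √[μ(2/r − 1/a_t)] = 8.989 km/s.
Δv₁ = |v_t − v_c| = |8.989 − 6.934| = 2.055 km/s.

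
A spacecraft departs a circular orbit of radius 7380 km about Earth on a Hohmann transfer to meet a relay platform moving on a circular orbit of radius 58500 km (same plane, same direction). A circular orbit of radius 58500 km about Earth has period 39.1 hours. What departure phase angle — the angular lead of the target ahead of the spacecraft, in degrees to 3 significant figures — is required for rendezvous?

From Kepler's third law T² = 4π²r³/μ at r = 58500 km, T = 39.1 hours = 39.1 × 3600 s = 1.4076×10^5 s: μ = 4π²r³/T² = 3.98904×10^5 km³/s².
Semi-major axis of the transfer orbit: a_t = (7380 + 58500)/2 = 32940 km.
The half-period of the transfer ellipse is t = π√(a_t³/μ) = 29737 s.
Target angular speed ω₂ = √(μ/r₂³) = 4.4638×10^-5 rad/s.
Angle swept by the target during transfer: ω₂·t = 1.3274 rad = 76.05°.
Arrival is 180° from departure on the ellipse, so φ = 180° − 76.05° = 104°.

φ = 104°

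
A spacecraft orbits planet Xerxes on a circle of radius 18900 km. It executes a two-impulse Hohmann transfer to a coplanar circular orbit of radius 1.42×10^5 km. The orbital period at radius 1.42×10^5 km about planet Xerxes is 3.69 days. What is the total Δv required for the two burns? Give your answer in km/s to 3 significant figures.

Δv = 3.96 km/s

From Kepler's third law T² = 4π²r³/μ at r = 1.42×10^5 km, T = 3.69 days = 3.69 × 86400 s = 3.18816×10^5 s: μ = 4π²r³/T² = 1.11210×10^6 km³/s².
Semi-major axis of the transfer orbit: a_t = (18900 + 1.420×10^5)/2 = 80450 km.
At r₁ the circular-orbit speed is v₁ = √(μ/r₁) = 7.6708 km/s.
On the transfer ellipse at r₁, v² = μ(2/r − 1/a) gives v_p = √[μ(2/r₁ − 1/a_t)] = 10.191 km/s.
First burn Δv₁ = |v_p − v₁| = 2.520 km/s.
At r₂, v₂ = √(μ/r₂) = 2.7985 km/s.
Transfer-orbit speed at r₂: v_a = √[μ(2/r₂ − 1/a_t)] = 1.3564 km/s.
Second burn Δv₂ = |v₂ − v_a| = 1.442 km/s.
Δv = Δv₁ + Δv₂ = 2.520 + 1.442 = 3.962 km/s.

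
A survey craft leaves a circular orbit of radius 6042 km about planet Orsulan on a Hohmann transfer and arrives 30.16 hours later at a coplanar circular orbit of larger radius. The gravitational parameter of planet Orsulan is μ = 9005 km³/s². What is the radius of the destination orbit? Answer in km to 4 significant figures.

Transfer time t = 30.16 hours = 1.08576×10^5 s, and t = π√(a_t³/μ).
So a_t = (μ t²/π²)^(1/3) = (9005 × (1.08576×10^5)² / π²)^(1/3) = 22074 km.
Since a_t = (r₁ + r₂)/2, r₂ = 2a_t − r₁ = 2×22074 − 6042 = 38106 km.

r₂ = 38110 km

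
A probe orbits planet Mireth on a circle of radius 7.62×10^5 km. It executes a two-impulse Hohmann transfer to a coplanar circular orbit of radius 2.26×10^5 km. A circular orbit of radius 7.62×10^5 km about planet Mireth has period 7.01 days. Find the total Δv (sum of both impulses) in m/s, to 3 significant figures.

Δv = 6070 m/s

From Kepler's third law T² = 4π²r³/μ at r = 7.62×10^5 km, T = 7.01 days = 7.01 × 86400 s = 6.05664×10^5 s: μ = 4π²r³/T² = 4.76169×10^7 km³/s².
The Hohmann ellipse has a_t = (r₁ + r₂)/2 = 4.940×10^5 km.
Circular speed at r₁: v₁ = √(μ/r₁) = √(4.76169×10^7/7.620×10^5) = 7.9050 km/s.
Transfer-orbit speed at r₁ (vis-viva): v_a = √[μ(2/r₁ − 1/a_t)] = 5.3468 km/s.
First burn Δv₁ = |v_a − v₁| = 2.5582 km/s.
Circular speed at r₂: v₂ = √(μ/r₂) = 14.5153 km/s.
Transfer-orbit speed at r₂: v_p = √[μ(2/r₂ − 1/a_t)] = 18.0277 km/s.
Second burn Δv₂ = |v₂ − v_p| = 3.5124 km/s.
Δv = Δv₁ + Δv₂ = 2.5582 + 3.5124 = 6.071 km/s.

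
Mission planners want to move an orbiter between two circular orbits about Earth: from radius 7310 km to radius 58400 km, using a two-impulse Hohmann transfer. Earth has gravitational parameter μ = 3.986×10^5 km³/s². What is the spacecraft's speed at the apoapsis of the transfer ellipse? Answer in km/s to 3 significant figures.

Semi-major axis of the transfer orbit: a_t = (7310 + 58400)/2 = 32855 km.
The apoapsis of the transfer ellipse is at r = 58400 km.
From the vis-viva equation, v = √[μ(2/r − 1/a_t)] = 1.232 km/s.

v = 1.23 km/s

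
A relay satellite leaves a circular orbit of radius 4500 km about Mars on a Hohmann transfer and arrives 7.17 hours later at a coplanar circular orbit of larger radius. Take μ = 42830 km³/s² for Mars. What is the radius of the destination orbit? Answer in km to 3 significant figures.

r₂ = 24000 km

Transfer time t = 7.17 hours = 25812 s, and t = π√(a_t³/μ).
So a_t = (μ t²/π²)^(1/3) = (42830 × (25812)² / π²)^(1/3) = 14246 km.
Since a_t = (r₁ + r₂)/2, r₂ = 2a_t − r₁ = 2×14246 − 4500 = 23992 km.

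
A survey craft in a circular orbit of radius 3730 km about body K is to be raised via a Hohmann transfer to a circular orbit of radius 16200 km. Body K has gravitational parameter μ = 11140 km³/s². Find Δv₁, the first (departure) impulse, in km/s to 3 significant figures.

Transfer-ellipse semi-major axis a_t = (r₁ + r₂)/2 = (3730 + 16200)/2 = 9965 km.
On the circular orbit at r = 3730 km, v_c = √(μ/r) = 1.7282 km/s.
Transfer-orbit speed at the same r (vis-viva, a = a_t): v_t = √[μ(2/r − 1/a_t)] = 2.2035 km/s.
Δv₁ = |v_t − v_c| = |2.2035 − 1.7282| = 0.4753 km/s.

Δv₁ = 0.475 km/s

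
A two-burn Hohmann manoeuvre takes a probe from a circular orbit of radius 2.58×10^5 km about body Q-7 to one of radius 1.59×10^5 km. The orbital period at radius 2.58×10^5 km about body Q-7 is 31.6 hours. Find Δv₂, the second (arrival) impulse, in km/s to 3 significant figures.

Δv₂ = 2.04 km/s

From Kepler's third law T² = 4π²r³/μ at r = 2.58×10^5 km, T = 31.6 hours = 31.6 × 3600 s = 1.1376×10^5 s: μ = 4π²r³/T² = 5.23889×10^7 km³/s².
Transfer-ellipse semi-major axis a_t = (r₁ + r₂)/2 = (2.580×10^5 + 1.590×10^5)/2 = 2.085×10^5 km.
Circular speed at r = 1.590×10^5 km: v_c = √(μ/r) = 18.15 km/s.
Vis-viva on the transfer ellipse at r = 1.590×10^5 km gives v_t = √[μ(2/r − 1/a_t)] = 20.19 km/s.
Δv₂ = |v_t − v_c| = |20.19 − 18.15| = 2.040 km/s.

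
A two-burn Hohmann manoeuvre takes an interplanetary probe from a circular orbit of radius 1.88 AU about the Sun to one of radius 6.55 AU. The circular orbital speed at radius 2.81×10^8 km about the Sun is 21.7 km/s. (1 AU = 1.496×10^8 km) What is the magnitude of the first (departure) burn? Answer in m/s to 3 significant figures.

Δv₁ = 5350 m/s

From the circular-orbit relation v² = μ/r at r = 2.81×10^8 km: μ = v²r = (21.7)² × 2.81×10^8 = 1.32320×10^11 km³/s².
In km: r₁ = 1.88 × 1.496×10^8 = 2.81248×10^8 km; r₂ = 6.55 × 1.496×10^8 = 9.7988×10^8 km.
Transfer-ellipse semi-major axis a_t = (r₁ + r₂)/2 = (2.81248×10^8 + 9.7988×10^8)/2 = 6.30564×10^8 km.
Circular speed at r = 2.81248×10^8 km: v_c = √(μ/r) = 21.690 km/s.
Vis-viva on the transfer ellipse at r = 2.81248×10^8 km gives v_t = √[μ(2/r − 1/a_t)] = 27.039 km/s.
Δv₁ = |v_t − v_c| = |27.039 − 21.690| = 5.349 km/s.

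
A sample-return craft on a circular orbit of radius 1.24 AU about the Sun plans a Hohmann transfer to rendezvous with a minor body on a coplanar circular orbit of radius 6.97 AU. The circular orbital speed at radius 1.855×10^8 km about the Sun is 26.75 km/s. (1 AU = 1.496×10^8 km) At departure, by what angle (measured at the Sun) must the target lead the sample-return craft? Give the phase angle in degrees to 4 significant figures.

φ = 98.64°

From the circular-orbit relation v² = μ/r at r = 1.855×10^8 km: μ = v²r = (26.75)² × 1.855×10^8 = 1.32737×10^11 km³/s².
In km: r₁ = 1.24 × 1.496×10^8 = 1.85504×10^8 km; r₂ = 6.97 × 1.496×10^8 = 1.042712×10^9 km.
Semi-major axis of the transfer orbit: a_t = (1.85504×10^8 + 1.042712×10^9)/2 = 6.14108×10^8 km.
The half-period of the transfer ellipse is t = π√(a_t³/μ) = 1.312×10^8 s.
Target angular speed ω₂ = √(μ/r₂³) = 1.082×10^-8 rad/s.
Angle swept by the target during transfer: ω₂·t = 1.420 rad = 81.36°.
The sample-return craft traverses 180° on the transfer ellipse, so the target must lead by 180° − 81.36° = 98.64°.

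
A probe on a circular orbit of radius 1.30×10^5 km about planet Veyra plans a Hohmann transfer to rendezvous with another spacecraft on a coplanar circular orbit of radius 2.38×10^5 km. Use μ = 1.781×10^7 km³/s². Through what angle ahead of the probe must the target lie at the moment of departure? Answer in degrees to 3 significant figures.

φ = 57.6°

Transfer-ellipse semi-major axis a_t = (r₁ + r₂)/2 = (1.300×10^5 + 2.380×10^5)/2 = 1.840×10^5 km.
Transfer time t = π√(a_t³/μ) = 58750 s.
Target angular speed ω₂ = √(μ/r₂³) = 3.635×10^-5 rad/s.
Angle swept by the target during transfer: ω₂·t = 2.136 rad = 122.4°.
Arrival is 180° from departure on the ellipse, so φ = 180° − 122.4° = 57.6°.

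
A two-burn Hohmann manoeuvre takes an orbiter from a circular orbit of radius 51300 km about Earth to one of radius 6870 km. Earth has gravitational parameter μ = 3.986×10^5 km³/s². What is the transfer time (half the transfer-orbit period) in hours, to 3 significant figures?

t = 6.86 hours

Semi-major axis of the transfer orbit: a_t = (51300 + 6870)/2 = 29085 km.
Transfer time t = π√(a_t³/μ) = π√((29085)³ / 3.986×10^5) = 24680 s.
Converting: 24680 s ÷ 3600 s/hour = 6.86 hours.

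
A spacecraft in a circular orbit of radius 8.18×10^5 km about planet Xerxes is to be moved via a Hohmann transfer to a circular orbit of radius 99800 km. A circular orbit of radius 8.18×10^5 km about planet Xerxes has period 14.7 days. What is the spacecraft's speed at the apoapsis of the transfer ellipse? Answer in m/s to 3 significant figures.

v = 1890 m/s

From Kepler's third law T² = 4π²r³/μ at r = 8.18×10^5 km, T = 14.7 days = 14.7 × 86400 s = 1.27008×10^6 s: μ = 4π²r³/T² = 1.33955×10^7 km³/s².
Transfer-ellipse semi-major axis a_t = (r₁ + r₂)/2 = (8.180×10^5 + 99800)/2 = 4.589×10^5 km.
The apoapsis of the transfer ellipse is at r = 8.180×10^5 km.
From the vis-viva equation, v = √[μ(2/r − 1/a_t)] = 1.887 km/s.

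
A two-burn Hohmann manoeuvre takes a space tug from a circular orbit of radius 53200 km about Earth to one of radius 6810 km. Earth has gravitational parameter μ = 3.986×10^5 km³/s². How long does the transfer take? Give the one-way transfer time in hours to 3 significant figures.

t = 7.18 hours

Semi-major axis of the transfer orbit: a_t = (53200 + 6810)/2 = 30005 km.
Half the transfer-orbit period gives t = π√(a_t³/μ) = 25860 s.
Converting: 25860 s ÷ 3600 s/hour = 7.18 hours.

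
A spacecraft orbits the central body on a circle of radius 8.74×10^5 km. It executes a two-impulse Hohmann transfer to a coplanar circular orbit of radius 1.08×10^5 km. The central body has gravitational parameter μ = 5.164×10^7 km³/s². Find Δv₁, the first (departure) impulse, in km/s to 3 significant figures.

Semi-major axis of the transfer orbit: a_t = (8.740×10^5 + 1.080×10^5)/2 = 4.910×10^5 km.
Circular speed at r = 8.740×10^5 km: v_c = √(μ/r) = 7.687 km/s.
Transfer-orbit speed at the same r (vis-viva, a = a_t): v_t = √[μ(2/r − 1/a_t)] = 3.605 km/s.
Δv₁ = |v_t − v_c| = |3.605 − 7.687| = 4.082 km/s.

Δv₁ = 4.08 km/s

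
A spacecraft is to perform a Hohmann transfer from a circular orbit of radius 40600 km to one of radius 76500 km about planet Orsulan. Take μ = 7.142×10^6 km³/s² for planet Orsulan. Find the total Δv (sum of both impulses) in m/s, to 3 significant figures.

The Hohmann ellipse has a_t = (r₁ + r₂)/2 = 58550 km.
At r₁ the circular-orbit speed is v₁ = √(μ/r₁) = 13.26316 km/s.
On the transfer ellipse at r₁, vis-viva equation gives v_p = √[μ(2/r₁ − 1/a_t)] = 15.16052 km/s.
First burn Δv₁ = |v_p − v₁| = 1.8974 km/s.
At r₂, v₂ = √(μ/r₂) = 9.6623 km/s.
Transfer-orbit speed at r₂: v_a = √[μ(2/r₂ − 1/a_t)] = 8.0460 km/s.
Second burn Δv₂ = |v₂ − v_a| = 1.6163 km/s.
Δv = Δv₁ + Δv₂ = 1.8974 + 1.6163 = 3.514 km/s.

Δv = 3510 m/s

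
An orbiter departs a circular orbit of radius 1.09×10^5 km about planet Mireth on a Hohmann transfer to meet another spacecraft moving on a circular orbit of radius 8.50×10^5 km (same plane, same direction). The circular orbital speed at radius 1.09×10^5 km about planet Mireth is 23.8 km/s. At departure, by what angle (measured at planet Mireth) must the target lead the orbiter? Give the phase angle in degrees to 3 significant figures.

From the circular-orbit relation v² = μ/r at r = 1.09×10^5 km: μ = v²r = (23.8)² × 1.09×10^5 = 6.17420×10^7 km³/s².
Transfer-ellipse semi-major axis a_t = (r₁ + r₂)/2 = (1.090×10^5 + 8.500×10^5)/2 = 4.795×10^5 km.
Transfer time t = π√(a_t³/μ) = 1.3275×10^5 s.
Target angular speed ω₂ = √(μ/r₂³) = 1.0027×10^-5 rad/s.
Angle swept by the target during transfer: ω₂·t = 1.3311 rad = 76.27°.
Arrival is 180° from departure on the ellipse, so φ = 180° − 76.27° = 104°.

φ = 104°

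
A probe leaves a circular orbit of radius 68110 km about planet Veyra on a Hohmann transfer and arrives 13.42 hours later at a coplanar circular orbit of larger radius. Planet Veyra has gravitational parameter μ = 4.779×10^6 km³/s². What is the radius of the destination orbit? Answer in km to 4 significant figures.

r₂ = 1.402×10^5 km

Transfer time t = 13.42 hours = 48312 s, and t = π√(a_t³/μ).
So a_t = (μ t²/π²)^(1/3) = (4.779×10^6 × (48312)² / π²)^(1/3) = 1.0416×10^5 km.
Since a_t = (r₁ + r₂)/2, r₂ = 2a_t − r₁ = 2×1.0416×10^5 − 68110 = 1.4021×10^5 km.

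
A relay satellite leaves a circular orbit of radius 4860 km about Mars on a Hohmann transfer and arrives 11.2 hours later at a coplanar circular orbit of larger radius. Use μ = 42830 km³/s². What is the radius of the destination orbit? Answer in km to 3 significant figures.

Transfer time t = 11.2 hours = 40320 s, and t = π√(a_t³/μ).
So a_t = (μ t²/π²)^(1/3) = (42830 × (40320)² / π²)^(1/3) = 19179 km.
Since a_t = (r₁ + r₂)/2, r₂ = 2a_t − r₁ = 2×19179 − 4860 = 33498 km.

r₂ = 33500 km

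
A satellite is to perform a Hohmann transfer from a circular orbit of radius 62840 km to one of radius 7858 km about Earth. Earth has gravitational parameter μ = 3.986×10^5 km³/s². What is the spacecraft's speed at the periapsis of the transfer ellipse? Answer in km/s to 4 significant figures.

v = 9.496 km/s

Semi-major axis of the transfer orbit: a_t = (62840 + 7858)/2 = 35349 km.
The periapsis of the transfer ellipse is at r = 7858 km.
Vis-viva: v = √[μ(2/r − 1/a_t)] = √[3.986×10^5 × (2/7858 − 1/35349)] = 9.496 km/s.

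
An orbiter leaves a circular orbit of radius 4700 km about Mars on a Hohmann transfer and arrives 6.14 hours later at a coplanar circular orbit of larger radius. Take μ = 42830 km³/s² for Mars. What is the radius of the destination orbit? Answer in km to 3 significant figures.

Transfer time t = 6.14 hours = 22104 s, and t = π√(a_t³/μ).
So a_t = (μ t²/π²)^(1/3) = (42830 × (22104)² / π²)^(1/3) = 12847 km.
Since a_t = (r₁ + r₂)/2, r₂ = 2a_t − r₁ = 2×12847 − 4700 = 20994 km.

r₂ = 21000 km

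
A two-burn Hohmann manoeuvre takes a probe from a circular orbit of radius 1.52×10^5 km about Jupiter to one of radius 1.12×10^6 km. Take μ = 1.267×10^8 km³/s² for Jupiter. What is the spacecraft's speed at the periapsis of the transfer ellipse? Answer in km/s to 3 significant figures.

Semi-major axis of the transfer orbit: a_t = (1.520×10^5 + 1.120×10^6)/2 = 6.360×10^5 km.
At periapsis, r = 1.520×10^5 km.
Applying v² = μ(2/r − 1/a_t): v = 38.31 km/s.

v = 38.3 km/s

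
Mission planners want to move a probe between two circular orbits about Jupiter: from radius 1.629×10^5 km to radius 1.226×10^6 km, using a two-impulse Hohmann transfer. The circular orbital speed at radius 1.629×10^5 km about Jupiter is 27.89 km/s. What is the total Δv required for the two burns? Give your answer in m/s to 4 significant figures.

Δv = 14410 m/s

From the circular-orbit relation v² = μ/r at r = 1.629×10^5 km: μ = v²r = (27.89)² × 1.629×10^5 = 1.26712×10^8 km³/s².
Semi-major axis of the transfer orbit: a_t = (1.629×10^5 + 1.226×10^6)/2 = 6.9445×10^5 km.
At r₁ the circular-orbit speed is v₁ = √(μ/r₁) = 27.890 km/s.
On the transfer ellipse at r₁, vis-viva equation gives v_p = √[μ(2/r₁ − 1/a_t)] = 37.057 km/s.
First burn Δv₁ = |v_p − v₁| = 9.167 km/s.
Circular speed at r₂: v₂ = √(μ/r₂) = 10.166 km/s.
Transfer-orbit speed at r₂: v_a = √[μ(2/r₂ − 1/a_t)] = 4.9238 km/s.
Second burn Δv₂ = |v₂ − v_a| = 5.242 km/s.
Total Δv = Δv₁ + Δv₂ = 14.41 km/s.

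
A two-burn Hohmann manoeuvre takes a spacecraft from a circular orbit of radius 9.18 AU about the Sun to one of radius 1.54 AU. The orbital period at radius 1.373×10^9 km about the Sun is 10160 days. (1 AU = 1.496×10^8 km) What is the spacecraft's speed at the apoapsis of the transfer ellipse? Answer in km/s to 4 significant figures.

From Kepler's third law T² = 4π²r³/μ at r = 1.373×10^9 km, T = 10160 days = 10160 × 86400 s = 8.77824×10^8 s: μ = 4π²r³/T² = 1.32604×10^11 km³/s².
In km: r₁ = 9.18 × 1.496×10^8 = 1.373328×10^9 km; r₂ = 1.54 × 1.496×10^8 = 2.30384×10^8 km.
The Hohmann ellipse has a_t = (r₁ + r₂)/2 = 8.01856×10^8 km.
At apoapsis, r = 1.373328×10^9 km.
Applying v² = μ(2/r − 1/a_t): v = 5.267 km/s.

v = 5.267 km/s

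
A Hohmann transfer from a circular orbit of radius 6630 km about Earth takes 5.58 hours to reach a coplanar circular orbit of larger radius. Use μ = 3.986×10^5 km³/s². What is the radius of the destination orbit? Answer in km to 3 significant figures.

Transfer time t = 5.58 hours = 20088 s, and t = π√(a_t³/μ).
So a_t = (μ t²/π²)^(1/3) = (3.986×10^5 × (20088)² / π²)^(1/3) = 25353 km.
Since a_t = (r₁ + r₂)/2, r₂ = 2a_t − r₁ = 2×25353 − 6630 = 44076 km.

r₂ = 44100 km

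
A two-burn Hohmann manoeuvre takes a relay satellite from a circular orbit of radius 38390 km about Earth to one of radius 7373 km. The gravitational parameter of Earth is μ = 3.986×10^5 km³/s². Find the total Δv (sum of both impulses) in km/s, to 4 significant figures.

Δv = 3.564 km/s

Semi-major axis of the transfer orbit: a_t = (38390 + 7373)/2 = 22881.5 km.
Circular speed at r₁: v₁ = √(μ/r₁) = √(3.986×10^5/38390) = 3.222 km/s.
Transfer-orbit speed at r₁ (vis-viva equation): v_a = √[μ(2/r₁ − 1/a_t)] = 1.829 km/s.
First burn Δv₁ = |v_a − v₁| = 1.393 km/s.
Circular speed at r₂: v₂ = √(μ/r₂) = 7.353 km/s.
Transfer-orbit speed at r₂: v_p = √[μ(2/r₂ − 1/a_t)] = 9.524 km/s.
Second burn Δv₂ = |v₂ − v_p| = 2.171 km/s.
Total Δv = Δv₁ + Δv₂ = 3.564 km/s.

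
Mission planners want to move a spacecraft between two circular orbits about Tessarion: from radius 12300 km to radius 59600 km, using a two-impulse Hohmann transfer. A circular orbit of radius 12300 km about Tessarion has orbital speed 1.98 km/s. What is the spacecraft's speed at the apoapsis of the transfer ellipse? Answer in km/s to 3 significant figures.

From the circular-orbit relation v² = μ/r at r = 12300 km: μ = v²r = (1.98)² × 12300 = 48220.9 km³/s².
The Hohmann ellipse has a_t = (r₁ + r₂)/2 = 35950 km.
The apoapsis of the transfer ellipse is at r = 59600 km.
From the vis-viva equation, v = √[μ(2/r − 1/a_t)] = 0.5261 km/s.

v = 0.526 km/s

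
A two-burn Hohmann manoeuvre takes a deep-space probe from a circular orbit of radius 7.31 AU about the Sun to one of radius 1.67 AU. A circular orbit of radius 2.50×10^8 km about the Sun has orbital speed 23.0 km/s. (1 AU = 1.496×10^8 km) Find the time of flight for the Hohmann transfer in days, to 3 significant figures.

t = 1740 days

From the circular-orbit relation v² = μ/r at r = 2.50×10^8 km: μ = v²r = (23.0)² × 2.50×10^8 = 1.32250×10^11 km³/s².
In km: r₁ = 7.31 × 1.496×10^8 = 1.093576×10^9 km; r₂ = 1.67 × 1.496×10^8 = 2.49832×10^8 km.
Semi-major axis of the transfer orbit: a_t = (1.093576×10^9 + 2.49832×10^8)/2 = 6.71704×10^8 km.
Half the transfer-orbit period gives t = π√(a_t³/μ) = 1.504×10^8 s.
Converting: 1.504×10^8 s ÷ 86400 s/day = 1740 days.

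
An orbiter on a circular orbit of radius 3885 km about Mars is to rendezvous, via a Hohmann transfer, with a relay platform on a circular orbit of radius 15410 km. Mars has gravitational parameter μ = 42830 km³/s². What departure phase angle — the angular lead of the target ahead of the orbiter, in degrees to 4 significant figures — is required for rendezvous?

Semi-major axis of the transfer orbit: a_t = (3885 + 15410)/2 = 9647.5 km.
Transfer time t = π√(a_t³/μ) = 14384.6 s.
Target angular speed ω₂ = √(μ/r₂³) = 1.08186×10^-4 rad/s.
Angle swept by the target during transfer: ω₂·t = 1.5562 rad = 89.16°.
The orbiter traverses 180° on the transfer ellipse, so the target must lead by 180° − 89.16° = 90.84°.

φ = 90.84°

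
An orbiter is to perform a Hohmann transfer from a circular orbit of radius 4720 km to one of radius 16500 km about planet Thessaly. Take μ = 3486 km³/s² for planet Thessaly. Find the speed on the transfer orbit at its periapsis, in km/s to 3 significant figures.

v = 1.07 km/s

Semi-major axis of the transfer orbit: a_t = (4720 + 16500)/2 = 10610 km.
At periapsis, r = 4720 km.
Vis-viva: v = √[μ(2/r − 1/a_t)] = √[3486 × (2/4720 − 1/10610)] = 1.072 km/s.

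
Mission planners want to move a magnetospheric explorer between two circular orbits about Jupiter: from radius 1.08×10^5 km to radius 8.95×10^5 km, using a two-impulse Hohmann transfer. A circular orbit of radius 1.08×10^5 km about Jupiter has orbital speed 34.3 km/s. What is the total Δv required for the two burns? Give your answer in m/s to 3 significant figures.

From the circular-orbit relation v² = μ/r at r = 1.08×10^5 km: μ = v²r = (34.3)² × 1.08×10^5 = 1.27061×10^8 km³/s².
Semi-major axis of the transfer orbit: a_t = (1.080×10^5 + 8.950×10^5)/2 = 5.015×10^5 km.
At r₁ the circular-orbit speed is v₁ = √(μ/r₁) = 34.30 km/s.
On the transfer ellipse at r₁, vis-viva equation gives v_p = √[μ(2/r₁ − 1/a_t)] = 45.82 km/s.
First burn Δv₁ = |v_p − v₁| = 11.52 km/s.
At r₂, v₂ = √(μ/r₂) = 11.915 km/s.
Transfer-orbit speed at r₂: v_a = √[μ(2/r₂ − 1/a_t)] = 5.5293 km/s.
Second burn Δv₂ = |v₂ − v_a| = 6.386 km/s.
Total Δv = Δv₁ + Δv₂ = 17.91 km/s.

Δv = 17900 m/s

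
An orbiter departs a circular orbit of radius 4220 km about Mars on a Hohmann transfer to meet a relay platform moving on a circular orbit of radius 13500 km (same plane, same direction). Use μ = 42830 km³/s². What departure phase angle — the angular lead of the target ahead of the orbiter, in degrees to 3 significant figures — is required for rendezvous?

φ = 84.3°

Semi-major axis of the transfer orbit: a_t = (4220 + 13500)/2 = 8860 km.
The half-period of the transfer ellipse is t = π√(a_t³/μ) = 12659.8 s.
Target angular speed ω₂ = √(μ/r₂³) = 1.31939×10^-4 rad/s.
Angle swept by the target during transfer: ω₂·t = 1.6703 rad = 95.70°.
Arrival is 180° from departure on the ellipse, so φ = 180° − 95.70° = 84.3°.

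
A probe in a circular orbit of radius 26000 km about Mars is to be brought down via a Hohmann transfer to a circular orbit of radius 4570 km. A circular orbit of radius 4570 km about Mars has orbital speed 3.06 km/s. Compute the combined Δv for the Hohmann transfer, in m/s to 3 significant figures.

Δv = 1510 m/s

From the circular-orbit relation v² = μ/r at r = 4570 km: μ = v²r = (3.06)² × 4570 = 42791.7 km³/s².
The Hohmann ellipse has a_t = (r₁ + r₂)/2 = 15285 km.
Circular speed at r₁: v₁ = √(μ/r₁) = √(42791.7/26000) = 1.2829 km/s.
On the transfer ellipse at r₁, vis-viva gives v_a = √[μ(2/r₁ − 1/a_t)] = 0.70148 km/s.
First burn Δv₁ = |v_a − v₁| = 0.5814 km/s.
At r₂, v₂ = √(μ/r₂) = 3.0600 km/s.
Transfer-orbit speed at r₂: v_p = √[μ(2/r₂ − 1/a_t)] = 3.9909 km/s.
Second burn Δv₂ = |v₂ − v_p| = 0.9309 km/s.
Total Δv = Δv₁ + Δv₂ = 1.512 km/s.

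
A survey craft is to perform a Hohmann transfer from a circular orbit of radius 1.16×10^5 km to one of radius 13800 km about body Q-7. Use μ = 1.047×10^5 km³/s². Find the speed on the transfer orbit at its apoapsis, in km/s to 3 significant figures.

v = 0.438 km/s

The Hohmann ellipse has a_t = (r₁ + r₂)/2 = 64900 km.
At apoapsis, r = 1.160×10^5 km.
Applying v² = μ(2/r − 1/a_t): v = 0.4381 km/s.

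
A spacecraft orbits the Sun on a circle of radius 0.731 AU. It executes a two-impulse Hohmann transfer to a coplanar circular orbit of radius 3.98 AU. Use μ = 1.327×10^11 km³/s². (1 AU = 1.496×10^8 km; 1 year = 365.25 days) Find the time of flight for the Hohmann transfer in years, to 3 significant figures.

t = 1.81 years

In km: r₁ = 0.731 × 1.496×10^8 = 1.093576×10^8 km; r₂ = 3.98 × 1.496×10^8 = 5.95408×10^8 km.
The Hohmann ellipse has a_t = (r₁ + r₂)/2 = 3.523828×10^8 km.
Half the transfer-orbit period gives t = π√(a_t³/μ) = 5.705×10^7 s.
Converting: 5.705×10^7 s ÷ 3.15576×10^7 s/year (365.25 × 86400) = 1.81 years.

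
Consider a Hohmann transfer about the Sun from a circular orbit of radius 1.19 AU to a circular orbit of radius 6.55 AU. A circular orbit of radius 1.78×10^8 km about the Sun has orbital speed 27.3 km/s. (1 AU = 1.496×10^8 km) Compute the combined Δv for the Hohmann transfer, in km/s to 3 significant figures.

From the circular-orbit relation v² = μ/r at r = 1.78×10^8 km: μ = v²r = (27.3)² × 1.78×10^8 = 1.32662×10^11 km³/s².
In km: r₁ = 1.19 × 1.496×10^8 = 1.78024×10^8 km; r₂ = 6.55 × 1.496×10^8 = 9.7988×10^8 km.
Semi-major axis of the transfer orbit: a_t = (1.78024×10^8 + 9.7988×10^8)/2 = 5.78952×10^8 km.
Circular speed at r₁: v₁ = √(μ/r₁) = √(1.32662×10^11/1.78024×10^8) = 27.298 km/s.
Transfer-orbit speed at r₁ (v² = μ(2/r − 1/a)): v_p = √[μ(2/r₁ − 1/a_t)] = 35.514 km/s.
First burn Δv₁ = |v_p − v₁| = 8.216 km/s.
Circular speed at r₂: v₂ = √(μ/r₂) = 11.6355 km/s.
Transfer-orbit speed at r₂: v_a = √[μ(2/r₂ − 1/a_t)] = 6.45215 km/s.
Second burn Δv₂ = |v₂ − v_a| = 5.183 km/s.
Δv = Δv₁ + Δv₂ = 8.216 + 5.183 = 13.40 km/s.

Δv = 13.4 km/s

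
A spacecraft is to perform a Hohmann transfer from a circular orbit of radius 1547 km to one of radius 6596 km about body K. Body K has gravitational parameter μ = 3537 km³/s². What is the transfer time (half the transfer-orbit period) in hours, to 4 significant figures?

t = 3.812 hours

The Hohmann ellipse has a_t = (r₁ + r₂)/2 = 4071.5 km.
Half the transfer-orbit period gives t = π√(a_t³/μ) = 13723 s.
Converting: 13723 s ÷ 3600 s/hour = 3.812 hours.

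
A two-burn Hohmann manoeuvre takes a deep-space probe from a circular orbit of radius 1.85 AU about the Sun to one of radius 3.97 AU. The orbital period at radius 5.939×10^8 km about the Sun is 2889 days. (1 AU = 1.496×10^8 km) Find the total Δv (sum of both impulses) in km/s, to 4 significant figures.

From Kepler's third law T² = 4π²r³/μ at r = 5.939×10^8 km, T = 2889 days = 2889 × 86400 s = 2.496096×10^8 s: μ = 4π²r³/T² = 1.32732×10^11 km³/s².
In km: r₁ = 1.85 × 1.496×10^8 = 2.7676×10^8 km; r₂ = 3.97 × 1.496×10^8 = 5.93912×10^8 km.
Semi-major axis of the transfer orbit: a_t = (2.7676×10^8 + 5.93912×10^8)/2 = 4.35336×10^8 km.
At r₁ the circular-orbit speed is v₁ = √(μ/r₁) = 21.900 km/s.
On the transfer ellipse at r₁, v² = μ(2/r − 1/a) gives v_p = √[μ(2/r₁ − 1/a_t)] = 25.579 km/s.
First burn Δv₁ = |v_p − v₁| = 3.679 km/s.
At r₂, v₂ = √(μ/r₂) = 14.95 km/s.
Transfer-orbit speed at r₂: v_a = √[μ(2/r₂ − 1/a_t)] = 11.92 km/s.
Second burn Δv₂ = |v₂ − v_a| = 3.030 km/s.
Total Δv = Δv₁ + Δv₂ = 6.709 km/s.

Δv = 6.709 km/s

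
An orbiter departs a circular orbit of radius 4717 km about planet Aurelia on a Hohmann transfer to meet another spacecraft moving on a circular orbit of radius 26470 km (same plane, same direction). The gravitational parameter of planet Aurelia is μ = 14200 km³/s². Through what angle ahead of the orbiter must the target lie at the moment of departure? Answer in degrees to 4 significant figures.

φ = 98.61°

Semi-major axis of the transfer orbit: a_t = (4717 + 26470)/2 = 15593.5 km.
Transfer time t = π√(a_t³/μ) = 51336 s.
The target's mean motion on its circular orbit is ω₂ = √(μ/r₂³) = 2.7670×10^-5 rad/s.
Angle swept by the target during transfer: ω₂·t = 1.4205 rad = 81.39°.
The orbiter traverses 180° on the transfer ellipse, so the target must lead by 180° − 81.39° = 98.61°.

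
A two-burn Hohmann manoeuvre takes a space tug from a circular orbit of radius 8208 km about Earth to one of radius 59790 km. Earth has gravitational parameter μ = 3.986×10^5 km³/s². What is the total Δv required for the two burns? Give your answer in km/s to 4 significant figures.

Transfer-ellipse semi-major axis a_t = (r₁ + r₂)/2 = (8208 + 59790)/2 = 33999 km.
Circular speed at r₁: v₁ = √(μ/r₁) = √(3.986×10^5/8208) = 6.9687 km/s.
On the transfer ellipse at r₁, v² = μ(2/r − 1/a) gives v_p = √[μ(2/r₁ − 1/a_t)] = 9.2413 km/s.
First burn Δv₁ = |v_p − v₁| = 2.273 km/s.
Circular speed at r₂: v₂ = √(μ/r₂) = 2.582 km/s.
Transfer-orbit speed at r₂: v_a = √[μ(2/r₂ − 1/a_t)] = 1.269 km/s.
Second burn Δv₂ = |v₂ − v_a| = 1.313 km/s.
Total Δv = Δv₁ + Δv₂ = 3.586 km/s.

Δv = 3.586 km/s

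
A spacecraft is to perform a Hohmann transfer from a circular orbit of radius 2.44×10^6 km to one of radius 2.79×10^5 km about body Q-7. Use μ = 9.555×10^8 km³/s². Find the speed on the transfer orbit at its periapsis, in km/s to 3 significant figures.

v = 78.4 km/s

The Hohmann ellipse has a_t = (r₁ + r₂)/2 = 1.3595×10^6 km.
At periapsis, r = 2.790×10^5 km.
Applying v² = μ(2/r − 1/a_t): v = 78.40 km/s.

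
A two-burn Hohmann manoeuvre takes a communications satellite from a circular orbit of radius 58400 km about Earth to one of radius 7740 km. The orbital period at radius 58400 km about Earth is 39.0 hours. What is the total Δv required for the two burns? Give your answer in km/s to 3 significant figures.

Δv = 3.71 km/s

From Kepler's third law T² = 4π²r³/μ at r = 58400 km, T = 39.0 hours = 39.0 × 3600 s = 1.404×10^5 s: μ = 4π²r³/T² = 3.98900×10^5 km³/s².
Semi-major axis of the transfer orbit: a_t = (58400 + 7740)/2 = 33070 km.
Circular speed at r₁: v₁ = √(μ/r₁) = √(3.98900×10^5/58400) = 2.6135 km/s.
Transfer-orbit speed at r₁ (vis-viva equation): v_a = √[μ(2/r₁ − 1/a_t)] = 1.2644 km/s.
First burn Δv₁ = |v_a − v₁| = 1.349 km/s.
At r₂, v₂ = √(μ/r₂) = 7.179 km/s.
Transfer-orbit speed at r₂: v_p = √[μ(2/r₂ − 1/a_t)] = 9.540 km/s.
Second burn Δv₂ = |v₂ − v_p| = 2.361 km/s.
Total Δv = Δv₁ + Δv₂ = 3.710 km/s.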